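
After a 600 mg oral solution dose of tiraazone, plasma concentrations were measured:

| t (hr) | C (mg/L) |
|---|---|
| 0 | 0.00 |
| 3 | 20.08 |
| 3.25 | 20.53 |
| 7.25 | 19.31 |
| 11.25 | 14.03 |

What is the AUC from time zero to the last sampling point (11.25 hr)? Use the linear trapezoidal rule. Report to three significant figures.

AUC = 182 mg/L·hr

Trapezoidal AUC_0→11.25:
  [0→3]: (0.00+20.08)/2 × 3 = 30.12
  [3→3.25]: (20.08+20.53)/2 × 0.25 = 5.07625
  [3.25→7.25]: (20.53+19.31)/2 × 4 = 79.68
  [7.25→11.25]: (19.31+14.03)/2 × 4 = 66.68
  Sum = 181.55625 mg/L·hr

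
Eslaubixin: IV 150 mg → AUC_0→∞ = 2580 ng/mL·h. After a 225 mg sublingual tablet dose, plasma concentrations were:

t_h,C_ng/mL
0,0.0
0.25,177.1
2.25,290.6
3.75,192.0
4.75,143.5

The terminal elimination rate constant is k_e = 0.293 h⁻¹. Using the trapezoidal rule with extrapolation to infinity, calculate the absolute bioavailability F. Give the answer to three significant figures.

F = 0.390

Trapezoidal AUC_0→4.75 (sublingual tablet):
  [0→0.25]: (0.0+177.1)/2 × 0.25 = 22.1375
  [0.25→2.25]: (177.1+290.6)/2 × 2 = 467.7
  [2.25→3.75]: (290.6+192.0)/2 × 1.5 = 361.95
  [3.75→4.75]: (192.0+143.5)/2 × 1 = 167.75
  Sum = 1019.5375 ng/mL·h
Tail: C_last/k_e = 143.5/0.293 = 489.761
AUC_0→∞ (sublingual tablet) = 1019.5375 + 489.761 = 1509.2985 ng/mL·h
F = (AUC_ev/D_ev)/(AUC_iv/D_iv) = (1509.2985/225)/(2580/150) = 6.70799/17.2 = 0.3900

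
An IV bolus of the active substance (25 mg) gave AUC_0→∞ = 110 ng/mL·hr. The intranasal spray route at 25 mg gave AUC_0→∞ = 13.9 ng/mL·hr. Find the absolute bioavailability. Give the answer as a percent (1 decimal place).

F = 12.6%

F = (AUC_ev / D_ev) / (AUC_iv / D_iv)
  = (13.9/25) / (110/25)
  = 0.556 / 4.4 = 0.1264
  = 12.64%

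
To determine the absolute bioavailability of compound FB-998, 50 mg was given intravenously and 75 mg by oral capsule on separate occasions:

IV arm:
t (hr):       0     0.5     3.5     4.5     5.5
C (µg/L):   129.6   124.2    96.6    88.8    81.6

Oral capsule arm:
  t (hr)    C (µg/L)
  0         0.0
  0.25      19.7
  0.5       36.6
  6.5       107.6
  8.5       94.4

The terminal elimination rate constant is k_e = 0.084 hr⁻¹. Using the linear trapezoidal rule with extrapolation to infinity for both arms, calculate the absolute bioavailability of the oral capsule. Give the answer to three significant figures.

Trapezoidal AUC_0→5.5 (IV):
  [0→0.5]: (129.6+124.2)/2 × 0.5 = 63.45
  [0.5→3.5]: (124.2+96.6)/2 × 3 = 331.2
  [3.5→4.5]: (96.6+88.8)/2 × 1 = 92.7
  [4.5→5.5]: (88.8+81.6)/2 × 1 = 85.2
  Sum = 572.55 µg/L·hr
IV tail: 81.6/0.084 = 971.429; AUC_iv,0→∞ = 572.55 + 971.429 = 1543.979 µg/L·hr
Trapezoidal AUC_0→8.5 (oral capsule):
  [0→0.25]: (0.0+19.7)/2 × 0.25 = 2.4625
  [0.25→0.5]: (19.7+36.6)/2 × 0.25 = 7.0375
  [0.5→6.5]: (36.6+107.6)/2 × 6 = 432.6
  [6.5→8.5]: (107.6+94.4)/2 × 2 = 202.0
  Sum = 644.1 µg/L·hr
oral capsule tail: 94.4/0.084 = 1123.810; AUC_ev,0→∞ = 644.1 + 1123.810 = 1767.91 µg/L·hr
F = (AUC_ev/D_ev)/(AUC_iv/D_iv) = (1767.91/75)/(1543.979/50) = 23.5721/30.87958 = 0.7634

F = 0.763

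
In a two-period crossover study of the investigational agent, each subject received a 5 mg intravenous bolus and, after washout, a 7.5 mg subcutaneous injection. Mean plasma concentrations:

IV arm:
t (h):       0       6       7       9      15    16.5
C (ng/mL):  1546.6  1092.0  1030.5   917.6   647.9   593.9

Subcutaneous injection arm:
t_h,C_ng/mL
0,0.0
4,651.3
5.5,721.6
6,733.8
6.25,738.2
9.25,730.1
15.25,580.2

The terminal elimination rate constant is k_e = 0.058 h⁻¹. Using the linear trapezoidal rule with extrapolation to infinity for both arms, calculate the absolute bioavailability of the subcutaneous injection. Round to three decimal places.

F = 0.473

Trapezoidal AUC_0→16.5 (IV):
  [0→6]: (1546.6+1092.0)/2 × 6 = 7915.8
  [6→7]: (1092.0+1030.5)/2 × 1 = 1061.25
  [7→9]: (1030.5+917.6)/2 × 2 = 1948.1
  [9→15]: (917.6+647.9)/2 × 6 = 4696.5
  [15→16.5]: (647.9+593.9)/2 × 1.5 = 931.35
  Sum = 16553.0 ng/mL·h
IV tail: 593.9/0.058 = 10239.655; AUC_iv,0→∞ = 16553.0 + 10239.655 = 26792.655 ng/mL·h
Trapezoidal AUC_0→15.25 (subcutaneous injection):
  [0→4]: (0.0+651.3)/2 × 4 = 1302.6
  [4→5.5]: (651.3+721.6)/2 × 1.5 = 1029.675
  [5.5→6]: (721.6+733.8)/2 × 0.5 = 363.85
  [6→6.25]: (733.8+738.2)/2 × 0.25 = 184.0
  [6.25→9.25]: (738.2+730.1)/2 × 3 = 2202.45
  [9.25→15.25]: (730.1+580.2)/2 × 6 = 3930.9
  Sum = 9013.475 ng/mL·h
subcutaneous injection tail: 580.2/0.058 = 10003.448; AUC_ev,0→∞ = 9013.475 + 10003.448 = 19016.923 ng/mL·h
F = (AUC_ev/D_ev)/(AUC_iv/D_iv) = (19016.923/7.5)/(26792.655/5) = 2535.59/5358.531 = 0.4732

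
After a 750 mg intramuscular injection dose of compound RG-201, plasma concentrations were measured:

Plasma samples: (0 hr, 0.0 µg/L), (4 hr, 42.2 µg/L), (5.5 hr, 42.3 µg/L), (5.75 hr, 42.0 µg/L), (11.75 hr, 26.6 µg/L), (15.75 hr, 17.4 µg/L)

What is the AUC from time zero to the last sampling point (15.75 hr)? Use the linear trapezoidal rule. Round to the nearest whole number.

AUC = 452 µg/L·hr

Trapezoidal AUC_0→15.75:
  [0→4]: (0.0+42.2)/2 × 4 = 84.4
  [4→5.5]: (42.2+42.3)/2 × 1.5 = 63.375
  [5.5→5.75]: (42.3+42.0)/2 × 0.25 = 10.5375
  [5.75→11.75]: (42.0+26.6)/2 × 6 = 205.8
  [11.75→15.75]: (26.6+17.4)/2 × 4 = 88.0
  Sum = 452.1125 µg/L·hr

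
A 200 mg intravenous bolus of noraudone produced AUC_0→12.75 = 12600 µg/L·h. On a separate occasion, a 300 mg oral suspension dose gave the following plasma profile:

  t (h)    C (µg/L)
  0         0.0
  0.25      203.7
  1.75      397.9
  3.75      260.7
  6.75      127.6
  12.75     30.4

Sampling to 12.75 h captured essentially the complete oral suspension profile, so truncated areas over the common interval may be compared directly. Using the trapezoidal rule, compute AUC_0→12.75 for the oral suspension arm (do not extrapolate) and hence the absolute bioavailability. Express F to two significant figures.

F = 0.12

Trapezoidal AUC_0→12.75 (oral suspension):
  [0→0.25]: (0.0+203.7)/2 × 0.25 = 25.4625
  [0.25→1.75]: (203.7+397.9)/2 × 1.5 = 451.2
  [1.75→3.75]: (397.9+260.7)/2 × 2 = 658.6
  [3.75→6.75]: (260.7+127.6)/2 × 3 = 582.45
  [6.75→12.75]: (127.6+30.4)/2 × 6 = 474.0
  Sum = 2191.7125 µg/L·h
F = (AUC_ev/D_ev)/(AUC_iv/D_iv) = (2191.7125/300)/(12600/200) = 7.30571/63 = 0.1160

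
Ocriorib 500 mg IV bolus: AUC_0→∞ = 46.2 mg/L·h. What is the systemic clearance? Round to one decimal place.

CL = Dose_iv / AUC_0→∞
   = 500 / 46.2 = 10.8225 L/h

CL = 10.8 L/h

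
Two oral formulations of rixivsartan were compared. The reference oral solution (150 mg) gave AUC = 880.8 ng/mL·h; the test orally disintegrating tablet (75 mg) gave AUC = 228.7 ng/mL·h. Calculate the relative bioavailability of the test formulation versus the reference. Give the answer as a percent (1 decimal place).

F_rel = 51.9%

F_rel = (AUC_test/D_test) / (AUC_ref/D_ref)
      = (228.7/75) / (880.8/150)
      = 3.04933 / 5.872 = 0.5193 = 51.93%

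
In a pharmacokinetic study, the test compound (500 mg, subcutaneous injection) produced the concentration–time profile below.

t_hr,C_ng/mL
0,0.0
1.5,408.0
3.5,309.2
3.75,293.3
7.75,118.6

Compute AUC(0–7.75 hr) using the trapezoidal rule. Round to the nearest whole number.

Trapezoidal AUC_0→7.75:
  [0→1.5]: (0.0+408.0)/2 × 1.5 = 306.0
  [1.5→3.5]: (408.0+309.2)/2 × 2 = 717.2
  [3.5→3.75]: (309.2+293.3)/2 × 0.25 = 75.3125
  [3.75→7.75]: (293.3+118.6)/2 × 4 = 823.8
  Sum = 1922.3125 ng/mL·hr

AUC = 1922 ng/mL·hr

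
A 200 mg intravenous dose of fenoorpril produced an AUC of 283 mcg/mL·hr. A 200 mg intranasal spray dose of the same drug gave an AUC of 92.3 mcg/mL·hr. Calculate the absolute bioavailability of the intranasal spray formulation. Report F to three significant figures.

F = (AUC_ev / D_ev) / (AUC_iv / D_iv)
  = (92.3/200) / (283/200)
  = 0.4615 / 1.415 = 0.3261

F = 0.326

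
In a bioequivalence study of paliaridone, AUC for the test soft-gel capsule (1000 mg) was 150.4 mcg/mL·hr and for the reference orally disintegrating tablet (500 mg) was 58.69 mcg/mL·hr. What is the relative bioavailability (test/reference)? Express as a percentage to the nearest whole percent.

F_rel = 128%

F_rel = (AUC_test/D_test) / (AUC_ref/D_ref)
      = (150.4/1000) / (58.69/500)
      = 0.1504 / 0.11738 = 1.2813 = 128.13%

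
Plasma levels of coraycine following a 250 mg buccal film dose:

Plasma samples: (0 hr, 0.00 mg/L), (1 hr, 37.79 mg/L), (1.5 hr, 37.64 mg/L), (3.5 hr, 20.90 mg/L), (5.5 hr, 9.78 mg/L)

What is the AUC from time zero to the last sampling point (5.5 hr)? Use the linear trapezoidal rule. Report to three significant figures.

Trapezoidal AUC_0→5.5:
  [0→1]: (0.00+37.79)/2 × 1 = 18.895
  [1→1.5]: (37.79+37.64)/2 × 0.5 = 18.8575
  [1.5→3.5]: (37.64+20.90)/2 × 2 = 58.54
  [3.5→5.5]: (20.90+9.78)/2 × 2 = 30.68
  Sum = 126.9725 mg/L·hr

AUC = 127 mg/L·hr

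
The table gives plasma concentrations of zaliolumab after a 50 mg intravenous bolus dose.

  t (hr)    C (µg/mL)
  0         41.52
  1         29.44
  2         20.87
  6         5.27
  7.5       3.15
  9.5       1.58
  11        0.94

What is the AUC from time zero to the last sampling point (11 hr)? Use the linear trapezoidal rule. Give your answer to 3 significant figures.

Trapezoidal AUC_0→11:
  [0→1]: (41.52+29.44)/2 × 1 = 35.48
  [1→2]: (29.44+20.87)/2 × 1 = 25.155
  [2→6]: (20.87+5.27)/2 × 4 = 52.28
  [6→7.5]: (5.27+3.15)/2 × 1.5 = 6.315
  [7.5→9.5]: (3.15+1.58)/2 × 2 = 4.73
  [9.5→11]: (1.58+0.94)/2 × 1.5 = 1.89
  Sum = 125.85 µg/mL·hr

AUC = 126 µg/mL·hr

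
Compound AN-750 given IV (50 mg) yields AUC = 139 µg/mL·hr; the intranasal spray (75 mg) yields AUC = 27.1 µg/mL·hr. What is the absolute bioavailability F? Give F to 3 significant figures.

F = 0.130

F = (AUC_ev / D_ev) / (AUC_iv / D_iv)
  = (27.1/75) / (139/50)
  = 0.361333 / 2.78 = 0.1300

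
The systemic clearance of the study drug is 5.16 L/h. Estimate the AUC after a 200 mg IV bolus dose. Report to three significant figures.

AUC = 38.8 mg/L·h

AUC_0→∞ = Dose_iv / CL
        = 200 / 5.16 = 38.7597 mg/L·h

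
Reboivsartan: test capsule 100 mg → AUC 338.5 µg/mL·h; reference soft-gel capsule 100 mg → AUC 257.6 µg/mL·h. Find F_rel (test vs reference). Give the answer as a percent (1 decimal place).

F_rel = 131.4%

F_rel = (AUC_test/D_test) / (AUC_ref/D_ref)
      = (338.5/100) / (257.6/100)
      = 3.385 / 2.576 = 1.3141 = 131.41%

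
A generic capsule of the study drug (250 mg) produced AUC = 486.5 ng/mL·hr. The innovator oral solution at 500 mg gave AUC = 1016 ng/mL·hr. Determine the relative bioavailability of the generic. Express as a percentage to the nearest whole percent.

F_rel = 96%

F_rel = (AUC_test/D_test) / (AUC_ref/D_ref)
      = (486.5/250) / (1016/500)
      = 1.946 / 2.032 = 0.9577 = 95.77%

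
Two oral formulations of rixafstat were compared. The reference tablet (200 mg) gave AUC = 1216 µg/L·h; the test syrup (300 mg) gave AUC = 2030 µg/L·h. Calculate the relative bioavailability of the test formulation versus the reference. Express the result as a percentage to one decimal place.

F_rel = (AUC_test/D_test) / (AUC_ref/D_ref)
      = (2030/300) / (1216/200)
      = 6.76667 / 6.08 = 1.1129 = 111.29%

F_rel = 111.3%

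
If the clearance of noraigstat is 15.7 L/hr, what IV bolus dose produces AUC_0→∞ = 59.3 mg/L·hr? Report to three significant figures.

Dose = 931 mg

Dose_iv = CL × AUC_0→∞
     = 15.7 × 59.3 = 931.01 mg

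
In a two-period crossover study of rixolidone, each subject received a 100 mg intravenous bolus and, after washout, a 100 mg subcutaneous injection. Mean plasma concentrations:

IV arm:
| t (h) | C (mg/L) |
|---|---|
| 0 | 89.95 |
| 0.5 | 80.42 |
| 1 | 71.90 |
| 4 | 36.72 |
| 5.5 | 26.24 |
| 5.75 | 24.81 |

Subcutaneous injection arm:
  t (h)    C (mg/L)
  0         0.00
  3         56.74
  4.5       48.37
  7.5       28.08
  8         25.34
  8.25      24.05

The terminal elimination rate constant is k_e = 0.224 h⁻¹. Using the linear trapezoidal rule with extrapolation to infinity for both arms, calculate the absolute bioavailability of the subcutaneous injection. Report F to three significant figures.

F = 0.994

Trapezoidal AUC_0→5.75 (IV):
  [0→0.5]: (89.95+80.42)/2 × 0.5 = 42.5925
  [0.5→1]: (80.42+71.90)/2 × 0.5 = 38.08
  [1→4]: (71.90+36.72)/2 × 3 = 162.93
  [4→5.5]: (36.72+26.24)/2 × 1.5 = 47.22
  [5.5→5.75]: (26.24+24.81)/2 × 0.25 = 6.38125
  Sum = 297.20375 mg/L·h
IV tail: 24.81/0.224 = 110.759; AUC_iv,0→∞ = 297.20375 + 110.759 = 407.96275 mg/L·h
Trapezoidal AUC_0→8.25 (subcutaneous injection):
  [0→3]: (0.00+56.74)/2 × 3 = 85.11
  [3→4.5]: (56.74+48.37)/2 × 1.5 = 78.8325
  [4.5→7.5]: (48.37+28.08)/2 × 3 = 114.675
  [7.5→8]: (28.08+25.34)/2 × 0.5 = 13.355
  [8→8.25]: (25.34+24.05)/2 × 0.25 = 6.17375
  Sum = 298.14625 mg/L·h
subcutaneous injection tail: 24.05/0.224 = 107.366; AUC_ev,0→∞ = 298.14625 + 107.366 = 405.51225 mg/L·h
F = (AUC_ev/D_ev)/(AUC_iv/D_iv) = (405.51225/100)/(407.96275/100) = 4.0551225/4.0796275 = 0.9940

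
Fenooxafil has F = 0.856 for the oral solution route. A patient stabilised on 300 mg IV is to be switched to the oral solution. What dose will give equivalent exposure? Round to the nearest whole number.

For equal systemic exposure: F × D_ev = D_iv
D_ev = D_iv / F = 300 / 0.856 = 350.467 mg

D_oral = 350 mg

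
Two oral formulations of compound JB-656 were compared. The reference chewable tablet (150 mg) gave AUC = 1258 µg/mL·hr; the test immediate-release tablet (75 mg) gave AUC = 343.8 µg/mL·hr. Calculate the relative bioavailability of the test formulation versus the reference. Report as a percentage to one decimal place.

F_rel = 54.7%

F_rel = (AUC_test/D_test) / (AUC_ref/D_ref)
      = (343.8/75) / (1258/150)
      = 4.584 / 8.38667 = 0.5466 = 54.66%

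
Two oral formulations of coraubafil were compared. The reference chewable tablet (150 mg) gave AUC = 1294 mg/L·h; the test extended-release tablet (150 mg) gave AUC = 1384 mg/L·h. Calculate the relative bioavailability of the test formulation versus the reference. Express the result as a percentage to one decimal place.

F_rel = (AUC_test/D_test) / (AUC_ref/D_ref)
      = (1384/150) / (1294/150)
      = 9.22667 / 8.62667 = 1.0696 = 106.96%

F_rel = 107.0%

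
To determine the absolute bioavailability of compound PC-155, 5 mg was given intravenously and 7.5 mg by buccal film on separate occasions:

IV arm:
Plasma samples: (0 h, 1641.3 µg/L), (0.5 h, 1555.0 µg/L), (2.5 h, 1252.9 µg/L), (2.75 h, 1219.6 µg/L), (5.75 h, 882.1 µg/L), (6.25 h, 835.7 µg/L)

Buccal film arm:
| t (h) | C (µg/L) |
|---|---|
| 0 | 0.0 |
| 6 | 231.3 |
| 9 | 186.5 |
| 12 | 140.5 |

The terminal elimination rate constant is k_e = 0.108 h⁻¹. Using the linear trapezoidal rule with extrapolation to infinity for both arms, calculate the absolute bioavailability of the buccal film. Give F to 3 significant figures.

F = 0.136

Trapezoidal AUC_0→6.25 (IV):
  [0→0.5]: (1641.3+1555.0)/2 × 0.5 = 799.075
  [0.5→2.5]: (1555.0+1252.9)/2 × 2 = 2807.9
  [2.5→2.75]: (1252.9+1219.6)/2 × 0.25 = 309.0625
  [2.75→5.75]: (1219.6+882.1)/2 × 3 = 3152.55
  [5.75→6.25]: (882.1+835.7)/2 × 0.5 = 429.45
  Sum = 7498.0375 µg/L·h
IV tail: 835.7/0.108 = 7737.963; AUC_iv,0→∞ = 7498.0375 + 7737.963 = 15236.0005 µg/L·h
Trapezoidal AUC_0→12 (buccal film):
  [0→6]: (0.0+231.3)/2 × 6 = 693.9
  [6→9]: (231.3+186.5)/2 × 3 = 626.7
  [9→12]: (186.5+140.5)/2 × 3 = 490.5
  Sum = 1811.1 µg/L·h
buccal film tail: 140.5/0.108 = 1300.926; AUC_ev,0→∞ = 1811.1 + 1300.926 = 3112.026 µg/L·h
F = (AUC_ev/D_ev)/(AUC_iv/D_iv) = (3112.026/7.5)/(15236.0005/5) = 414.9368/3047.2001 = 0.1362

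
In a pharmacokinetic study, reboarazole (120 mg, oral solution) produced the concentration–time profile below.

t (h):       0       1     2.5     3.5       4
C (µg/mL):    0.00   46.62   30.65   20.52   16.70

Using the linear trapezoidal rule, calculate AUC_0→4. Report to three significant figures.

Trapezoidal AUC_0→4:
  [0→1]: (0.00+46.62)/2 × 1 = 23.31
  [1→2.5]: (46.62+30.65)/2 × 1.5 = 57.9525
  [2.5→3.5]: (30.65+20.52)/2 × 1 = 25.585
  [3.5→4]: (20.52+16.70)/2 × 0.5 = 9.305
  Sum = 116.1525 µg/mL·h

AUC = 116 µg/mL·h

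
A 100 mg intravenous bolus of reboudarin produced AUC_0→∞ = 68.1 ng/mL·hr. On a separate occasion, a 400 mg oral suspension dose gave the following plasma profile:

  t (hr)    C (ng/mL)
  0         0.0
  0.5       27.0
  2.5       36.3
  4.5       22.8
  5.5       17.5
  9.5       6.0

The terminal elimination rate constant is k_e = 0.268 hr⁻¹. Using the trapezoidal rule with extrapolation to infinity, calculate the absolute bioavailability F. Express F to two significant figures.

Trapezoidal AUC_0→9.5 (oral suspension):
  [0→0.5]: (0.0+27.0)/2 × 0.5 = 6.75
  [0.5→2.5]: (27.0+36.3)/2 × 2 = 63.3
  [2.5→4.5]: (36.3+22.8)/2 × 2 = 59.1
  [4.5→5.5]: (22.8+17.5)/2 × 1 = 20.15
  [5.5→9.5]: (17.5+6.0)/2 × 4 = 47.0
  Sum = 196.3 ng/mL·hr
Tail: C_last/k_e = 6.0/0.268 = 22.388
AUC_0→∞ (oral suspension) = 196.3 + 22.388 = 218.688 ng/mL·hr
F = (AUC_ev/D_ev)/(AUC_iv/D_iv) = (218.688/400)/(68.1/100) = 0.54672/0.681 = 0.8028

F = 0.80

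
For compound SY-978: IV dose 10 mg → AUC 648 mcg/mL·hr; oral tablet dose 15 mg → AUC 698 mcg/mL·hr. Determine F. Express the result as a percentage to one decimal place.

F = 71.8%

F = (AUC_ev / D_ev) / (AUC_iv / D_iv)
  = (698/15) / (648/10)
  = 46.5333 / 64.8 = 0.7181
  = 71.81%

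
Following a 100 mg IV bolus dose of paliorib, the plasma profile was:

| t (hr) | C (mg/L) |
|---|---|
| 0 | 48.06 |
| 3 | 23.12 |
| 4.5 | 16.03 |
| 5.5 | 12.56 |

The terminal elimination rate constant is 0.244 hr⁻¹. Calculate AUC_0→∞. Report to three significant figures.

AUC = 202 mg/L·hr

Trapezoidal AUC_0→5.5:
  [0→3]: (48.06+23.12)/2 × 3 = 106.77
  [3→4.5]: (23.12+16.03)/2 × 1.5 = 29.3625
  [4.5→5.5]: (16.03+12.56)/2 × 1 = 14.295
  Sum = 150.4275 mg/L·hr
Extrapolated tail: C_last / k_e = 12.56 / 0.244 = 51.475
AUC_0→∞ = 150.4275 + 51.475 = 201.9025 mg/L·hr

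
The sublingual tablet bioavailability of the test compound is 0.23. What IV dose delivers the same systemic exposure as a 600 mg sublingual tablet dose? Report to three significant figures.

D_iv = 138 mg

Systemic exposure from an extravascular dose = F × D_ev, so the equivalent IV dose is F × D_ev.
D_iv = F × D_ev = 0.23 × 600 = 138 mg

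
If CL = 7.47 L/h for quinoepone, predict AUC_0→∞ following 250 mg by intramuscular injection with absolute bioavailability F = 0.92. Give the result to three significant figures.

AUC_0→∞ = F × Dose / CL
        = 0.92 × 250 / 7.47 = 30.7898 mg/L·h

AUC = 30.8 mg/L·h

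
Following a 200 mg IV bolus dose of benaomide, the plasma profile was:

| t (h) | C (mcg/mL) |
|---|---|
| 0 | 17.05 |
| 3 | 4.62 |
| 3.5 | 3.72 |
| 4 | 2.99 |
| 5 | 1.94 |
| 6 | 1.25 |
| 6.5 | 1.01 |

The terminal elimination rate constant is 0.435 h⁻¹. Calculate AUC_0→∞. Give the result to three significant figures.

AUC = 43.2 mcg/mL·h

Trapezoidal AUC_0→6.5:
  [0→3]: (17.05+4.62)/2 × 3 = 32.505
  [3→3.5]: (4.62+3.72)/2 × 0.5 = 2.085
  [3.5→4]: (3.72+2.99)/2 × 0.5 = 1.6775
  [4→5]: (2.99+1.94)/2 × 1 = 2.465
  [5→6]: (1.94+1.25)/2 × 1 = 1.595
  [6→6.5]: (1.25+1.01)/2 × 0.5 = 0.565
  Sum = 40.8925 mcg/mL·h
Extrapolated tail: C_last / k_e = 1.01 / 0.435 = 2.322
AUC_0→∞ = 40.8925 + 2.322 = 43.2145 mcg/mL·h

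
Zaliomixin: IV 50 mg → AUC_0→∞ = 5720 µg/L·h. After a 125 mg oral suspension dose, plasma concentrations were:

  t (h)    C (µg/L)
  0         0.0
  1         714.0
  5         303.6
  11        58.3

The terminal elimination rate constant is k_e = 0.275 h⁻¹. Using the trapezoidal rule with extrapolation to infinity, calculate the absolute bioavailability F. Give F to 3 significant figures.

Trapezoidal AUC_0→11 (oral suspension):
  [0→1]: (0.0+714.0)/2 × 1 = 357.0
  [1→5]: (714.0+303.6)/2 × 4 = 2035.2
  [5→11]: (303.6+58.3)/2 × 6 = 1085.7
  Sum = 3477.9 µg/L·h
Tail: C_last/k_e = 58.3/0.275 = 212.000
AUC_0→∞ (oral suspension) = 3477.9 + 212.000 = 3689.9 µg/L·h
F = (AUC_ev/D_ev)/(AUC_iv/D_iv) = (3689.9/125)/(5720/50) = 29.5192/114.4 = 0.2580

F = 0.258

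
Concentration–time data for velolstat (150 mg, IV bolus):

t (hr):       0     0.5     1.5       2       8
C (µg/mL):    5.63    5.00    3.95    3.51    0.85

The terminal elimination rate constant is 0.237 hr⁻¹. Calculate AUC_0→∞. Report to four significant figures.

Trapezoidal AUC_0→8:
  [0→0.5]: (5.63+5.00)/2 × 0.5 = 2.6575
  [0.5→1.5]: (5.00+3.95)/2 × 1 = 4.475
  [1.5→2]: (3.95+3.51)/2 × 0.5 = 1.865
  [2→8]: (3.51+0.85)/2 × 6 = 13.08
  Sum = 22.0775 µg/mL·hr
Extrapolated tail: C_last / k_e = 0.85 / 0.237 = 3.586
AUC_0→∞ = 22.0775 + 3.586 = 25.6635 µg/mL·hr

AUC = 25.66 µg/mL·hr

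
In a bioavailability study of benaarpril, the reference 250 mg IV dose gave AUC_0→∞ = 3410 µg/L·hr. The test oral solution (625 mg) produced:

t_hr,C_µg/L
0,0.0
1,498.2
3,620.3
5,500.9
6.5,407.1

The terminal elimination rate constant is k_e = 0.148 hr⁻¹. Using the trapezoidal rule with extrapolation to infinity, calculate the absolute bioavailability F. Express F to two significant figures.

Trapezoidal AUC_0→6.5 (oral solution):
  [0→1]: (0.0+498.2)/2 × 1 = 249.1
  [1→3]: (498.2+620.3)/2 × 2 = 1118.5
  [3→5]: (620.3+500.9)/2 × 2 = 1121.2
  [5→6.5]: (500.9+407.1)/2 × 1.5 = 681.0
  Sum = 3169.8 µg/L·hr
Tail: C_last/k_e = 407.1/0.148 = 2750.676
AUC_0→∞ (oral solution) = 3169.8 + 2750.676 = 5920.476 µg/L·hr
F = (AUC_ev/D_ev)/(AUC_iv/D_iv) = (5920.476/625)/(3410/250) = 9.4727616/13.64 = 0.6945

F = 0.69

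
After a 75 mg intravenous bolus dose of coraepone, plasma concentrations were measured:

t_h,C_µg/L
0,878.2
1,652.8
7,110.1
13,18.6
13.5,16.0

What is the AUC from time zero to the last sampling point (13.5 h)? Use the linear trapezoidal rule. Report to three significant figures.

Trapezoidal AUC_0→13.5:
  [0→1]: (878.2+652.8)/2 × 1 = 765.5
  [1→7]: (652.8+110.1)/2 × 6 = 2288.7
  [7→13]: (110.1+18.6)/2 × 6 = 386.1
  [13→13.5]: (18.6+16.0)/2 × 0.5 = 8.65
  Sum = 3448.95 µg/L·h

AUC = 3450 µg/L·h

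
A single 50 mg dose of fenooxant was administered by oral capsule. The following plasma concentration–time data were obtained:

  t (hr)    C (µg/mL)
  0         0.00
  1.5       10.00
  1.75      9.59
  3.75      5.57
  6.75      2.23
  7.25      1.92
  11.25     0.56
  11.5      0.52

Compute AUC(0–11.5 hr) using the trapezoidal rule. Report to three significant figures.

AUC = 42.9 µg/mL·hr

Trapezoidal AUC_0→11.5:
  [0→1.5]: (0.00+10.00)/2 × 1.5 = 7.5
  [1.5→1.75]: (10.00+9.59)/2 × 0.25 = 2.44875
  [1.75→3.75]: (9.59+5.57)/2 × 2 = 15.16
  [3.75→6.75]: (5.57+2.23)/2 × 3 = 11.7
  [6.75→7.25]: (2.23+1.92)/2 × 0.5 = 1.0375
  [7.25→11.25]: (1.92+0.56)/2 × 4 = 4.96
  [11.25→11.5]: (0.56+0.52)/2 × 0.25 = 0.135
  Sum = 42.94125 µg/mL·hr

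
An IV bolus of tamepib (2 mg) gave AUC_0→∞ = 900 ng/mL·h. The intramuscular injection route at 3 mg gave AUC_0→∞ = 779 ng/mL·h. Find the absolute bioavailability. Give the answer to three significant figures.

F = (AUC_ev / D_ev) / (AUC_iv / D_iv)
  = (779/3) / (900/2)
  = 259.667 / 450 = 0.5770

F = 0.577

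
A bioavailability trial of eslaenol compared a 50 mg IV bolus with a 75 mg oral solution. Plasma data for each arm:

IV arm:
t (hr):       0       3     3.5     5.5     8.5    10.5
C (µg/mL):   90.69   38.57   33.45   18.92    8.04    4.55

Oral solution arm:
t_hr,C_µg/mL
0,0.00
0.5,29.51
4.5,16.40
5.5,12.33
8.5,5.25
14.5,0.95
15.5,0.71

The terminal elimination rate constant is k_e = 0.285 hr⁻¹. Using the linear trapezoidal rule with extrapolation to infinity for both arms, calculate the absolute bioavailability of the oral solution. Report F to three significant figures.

F = 0.324

Trapezoidal AUC_0→10.5 (IV):
  [0→3]: (90.69+38.57)/2 × 3 = 193.89
  [3→3.5]: (38.57+33.45)/2 × 0.5 = 18.005
  [3.5→5.5]: (33.45+18.92)/2 × 2 = 52.37
  [5.5→8.5]: (18.92+8.04)/2 × 3 = 40.44
  [8.5→10.5]: (8.04+4.55)/2 × 2 = 12.59
  Sum = 317.295 µg/mL·hr
IV tail: 4.55/0.285 = 15.965; AUC_iv,0→∞ = 317.295 + 15.965 = 333.26 µg/mL·hr
Trapezoidal AUC_0→15.5 (oral solution):
  [0→0.5]: (0.00+29.51)/2 × 0.5 = 7.3775
  [0.5→4.5]: (29.51+16.40)/2 × 4 = 91.82
  [4.5→5.5]: (16.40+12.33)/2 × 1 = 14.365
  [5.5→8.5]: (12.33+5.25)/2 × 3 = 26.37
  [8.5→14.5]: (5.25+0.95)/2 × 6 = 18.6
  [14.5→15.5]: (0.95+0.71)/2 × 1 = 0.83
  Sum = 159.3625 µg/mL·hr
oral solution tail: 0.71/0.285 = 2.491; AUC_ev,0→∞ = 159.3625 + 2.491 = 161.8535 µg/mL·hr
F = (AUC_ev/D_ev)/(AUC_iv/D_iv) = (161.8535/75)/(333.26/50) = 2.15805/6.6652 = 0.3238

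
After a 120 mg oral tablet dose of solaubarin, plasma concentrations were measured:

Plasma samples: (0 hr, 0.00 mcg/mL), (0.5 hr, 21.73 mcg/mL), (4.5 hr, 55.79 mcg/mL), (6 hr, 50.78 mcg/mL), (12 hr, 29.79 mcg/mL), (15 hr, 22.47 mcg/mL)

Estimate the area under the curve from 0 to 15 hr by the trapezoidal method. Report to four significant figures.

Trapezoidal AUC_0→15:
  [0→0.5]: (0.00+21.73)/2 × 0.5 = 5.4325
  [0.5→4.5]: (21.73+55.79)/2 × 4 = 155.04
  [4.5→6]: (55.79+50.78)/2 × 1.5 = 79.9275
  [6→12]: (50.78+29.79)/2 × 6 = 241.71
  [12→15]: (29.79+22.47)/2 × 3 = 78.39
  Sum = 560.5 mcg/mL·hr

AUC = 560.5 mcg/mL·hr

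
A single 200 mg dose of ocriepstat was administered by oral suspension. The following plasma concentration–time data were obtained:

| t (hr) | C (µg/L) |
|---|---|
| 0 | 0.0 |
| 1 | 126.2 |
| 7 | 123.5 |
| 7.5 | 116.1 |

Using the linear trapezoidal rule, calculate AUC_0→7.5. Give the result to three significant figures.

Trapezoidal AUC_0→7.5:
  [0→1]: (0.0+126.2)/2 × 1 = 63.1
  [1→7]: (126.2+123.5)/2 × 6 = 749.1
  [7→7.5]: (123.5+116.1)/2 × 0.5 = 59.9
  Sum = 872.1 µg/L·hr

AUC = 872 µg/L·hr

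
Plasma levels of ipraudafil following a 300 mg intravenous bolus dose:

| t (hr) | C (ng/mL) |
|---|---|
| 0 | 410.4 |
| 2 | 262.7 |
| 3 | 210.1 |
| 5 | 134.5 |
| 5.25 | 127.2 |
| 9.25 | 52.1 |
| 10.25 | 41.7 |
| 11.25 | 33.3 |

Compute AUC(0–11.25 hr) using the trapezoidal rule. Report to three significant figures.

Trapezoidal AUC_0→11.25:
  [0→2]: (410.4+262.7)/2 × 2 = 673.1
  [2→3]: (262.7+210.1)/2 × 1 = 236.4
  [3→5]: (210.1+134.5)/2 × 2 = 344.6
  [5→5.25]: (134.5+127.2)/2 × 0.25 = 32.7125
  [5.25→9.25]: (127.2+52.1)/2 × 4 = 358.6
  [9.25→10.25]: (52.1+41.7)/2 × 1 = 46.9
  [10.25→11.25]: (41.7+33.3)/2 × 1 = 37.5
  Sum = 1729.8125 ng/mL·hr

AUC = 1730 ng/mL·hr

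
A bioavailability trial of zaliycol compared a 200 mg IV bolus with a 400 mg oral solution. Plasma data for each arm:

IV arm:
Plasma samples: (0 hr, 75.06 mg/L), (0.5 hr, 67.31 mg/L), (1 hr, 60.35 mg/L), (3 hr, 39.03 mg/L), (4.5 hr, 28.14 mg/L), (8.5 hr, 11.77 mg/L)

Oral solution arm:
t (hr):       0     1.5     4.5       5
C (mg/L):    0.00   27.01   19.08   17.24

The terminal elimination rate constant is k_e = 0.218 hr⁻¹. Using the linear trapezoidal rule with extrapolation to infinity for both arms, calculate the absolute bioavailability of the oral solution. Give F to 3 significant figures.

F = 0.253

Trapezoidal AUC_0→8.5 (IV):
  [0→0.5]: (75.06+67.31)/2 × 0.5 = 35.5925
  [0.5→1]: (67.31+60.35)/2 × 0.5 = 31.915
  [1→3]: (60.35+39.03)/2 × 2 = 99.38
  [3→4.5]: (39.03+28.14)/2 × 1.5 = 50.3775
  [4.5→8.5]: (28.14+11.77)/2 × 4 = 79.82
  Sum = 297.085 mg/L·hr
IV tail: 11.77/0.218 = 53.991; AUC_iv,0→∞ = 297.085 + 53.991 = 351.076 mg/L·hr
Trapezoidal AUC_0→5 (oral solution):
  [0→1.5]: (0.00+27.01)/2 × 1.5 = 20.2575
  [1.5→4.5]: (27.01+19.08)/2 × 3 = 69.135
  [4.5→5]: (19.08+17.24)/2 × 0.5 = 9.08
  Sum = 98.4725 mg/L·hr
oral solution tail: 17.24/0.218 = 79.083; AUC_ev,0→∞ = 98.4725 + 79.083 = 177.5555 mg/L·hr
F = (AUC_ev/D_ev)/(AUC_iv/D_iv) = (177.5555/400)/(351.076/200) = 0.44388875/1.75538 = 0.2529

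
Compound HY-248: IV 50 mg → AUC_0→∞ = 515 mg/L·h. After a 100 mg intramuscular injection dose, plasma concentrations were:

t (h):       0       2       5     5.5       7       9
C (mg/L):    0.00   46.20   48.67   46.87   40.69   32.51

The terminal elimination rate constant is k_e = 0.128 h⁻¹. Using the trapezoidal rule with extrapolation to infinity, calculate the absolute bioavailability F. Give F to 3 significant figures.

F = 0.588

Trapezoidal AUC_0→9 (intramuscular injection):
  [0→2]: (0.00+46.20)/2 × 2 = 46.2
  [2→5]: (46.20+48.67)/2 × 3 = 142.305
  [5→5.5]: (48.67+46.87)/2 × 0.5 = 23.885
  [5.5→7]: (46.87+40.69)/2 × 1.5 = 65.67
  [7→9]: (40.69+32.51)/2 × 2 = 73.2
  Sum = 351.26 mg/L·h
Tail: C_last/k_e = 32.51/0.128 = 253.984
AUC_0→∞ (intramuscular injection) = 351.26 + 253.984 = 605.244 mg/L·h
F = (AUC_ev/D_ev)/(AUC_iv/D_iv) = (605.244/100)/(515/50) = 6.05244/10.3 = 0.5876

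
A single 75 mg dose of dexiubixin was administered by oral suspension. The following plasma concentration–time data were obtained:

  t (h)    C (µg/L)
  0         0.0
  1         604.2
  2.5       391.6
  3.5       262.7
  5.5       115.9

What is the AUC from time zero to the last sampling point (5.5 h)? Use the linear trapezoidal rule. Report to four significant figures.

AUC = 1755 µg/L·h

Trapezoidal AUC_0→5.5:
  [0→1]: (0.0+604.2)/2 × 1 = 302.1
  [1→2.5]: (604.2+391.6)/2 × 1.5 = 746.85
  [2.5→3.5]: (391.6+262.7)/2 × 1 = 327.15
  [3.5→5.5]: (262.7+115.9)/2 × 2 = 378.6
  Sum = 1754.7 µg/L·h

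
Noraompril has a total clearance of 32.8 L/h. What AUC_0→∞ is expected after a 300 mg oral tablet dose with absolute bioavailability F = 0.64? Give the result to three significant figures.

AUC_0→∞ = F × Dose / CL
        = 0.64 × 300 / 32.8 = 5.85366 mg/L·h

AUC = 5.85 mg/L·h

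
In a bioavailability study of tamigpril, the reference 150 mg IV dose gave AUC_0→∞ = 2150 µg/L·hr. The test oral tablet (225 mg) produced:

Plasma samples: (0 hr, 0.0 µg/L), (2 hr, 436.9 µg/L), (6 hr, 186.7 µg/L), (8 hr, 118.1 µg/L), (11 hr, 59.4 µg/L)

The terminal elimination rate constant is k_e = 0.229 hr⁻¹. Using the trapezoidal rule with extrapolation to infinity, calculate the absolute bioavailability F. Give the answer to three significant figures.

F = 0.780

Trapezoidal AUC_0→11 (oral tablet):
  [0→2]: (0.0+436.9)/2 × 2 = 436.9
  [2→6]: (436.9+186.7)/2 × 4 = 1247.2
  [6→8]: (186.7+118.1)/2 × 2 = 304.8
  [8→11]: (118.1+59.4)/2 × 3 = 266.25
  Sum = 2255.15 µg/L·hr
Tail: C_last/k_e = 59.4/0.229 = 259.389
AUC_0→∞ (oral tablet) = 2255.15 + 259.389 = 2514.539 µg/L·hr
F = (AUC_ev/D_ev)/(AUC_iv/D_iv) = (2514.539/225)/(2150/150) = 11.1757/14.3333 = 0.7797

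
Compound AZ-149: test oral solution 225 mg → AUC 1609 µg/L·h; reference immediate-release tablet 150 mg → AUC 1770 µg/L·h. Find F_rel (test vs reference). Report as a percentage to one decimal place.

F_rel = 60.6%

F_rel = (AUC_test/D_test) / (AUC_ref/D_ref)
      = (1609/225) / (1770/150)
      = 7.15111 / 11.8 = 0.6060 = 60.60%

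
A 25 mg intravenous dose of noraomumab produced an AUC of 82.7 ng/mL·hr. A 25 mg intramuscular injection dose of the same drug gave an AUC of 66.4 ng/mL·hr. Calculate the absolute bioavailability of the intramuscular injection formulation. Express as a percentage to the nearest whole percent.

F = 80%

F = (AUC_ev / D_ev) / (AUC_iv / D_iv)
  = (66.4/25) / (82.7/25)
  = 2.656 / 3.308 = 0.8029
  = 80.29%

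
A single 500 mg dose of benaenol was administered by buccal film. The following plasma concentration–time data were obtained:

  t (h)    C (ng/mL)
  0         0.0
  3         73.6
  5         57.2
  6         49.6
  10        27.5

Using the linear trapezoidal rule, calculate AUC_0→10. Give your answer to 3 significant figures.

AUC = 449 ng/mL·h

Trapezoidal AUC_0→10:
  [0→3]: (0.0+73.6)/2 × 3 = 110.4
  [3→5]: (73.6+57.2)/2 × 2 = 130.8
  [5→6]: (57.2+49.6)/2 × 1 = 53.4
  [6→10]: (49.6+27.5)/2 × 4 = 154.2
  Sum = 448.8 ng/mL·h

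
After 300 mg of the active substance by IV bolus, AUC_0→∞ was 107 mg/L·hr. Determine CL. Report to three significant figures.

CL = 2.80 L/hr

CL = Dose_iv / AUC_0→∞
   = 300 / 107 = 2.80374 L/hr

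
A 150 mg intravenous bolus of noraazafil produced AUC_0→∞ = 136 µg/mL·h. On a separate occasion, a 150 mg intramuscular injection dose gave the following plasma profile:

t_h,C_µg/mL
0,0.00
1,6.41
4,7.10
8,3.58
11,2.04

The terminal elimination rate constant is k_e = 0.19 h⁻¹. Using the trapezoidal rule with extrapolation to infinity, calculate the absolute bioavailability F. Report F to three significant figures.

Trapezoidal AUC_0→11 (intramuscular injection):
  [0→1]: (0.00+6.41)/2 × 1 = 3.205
  [1→4]: (6.41+7.10)/2 × 3 = 20.265
  [4→8]: (7.10+3.58)/2 × 4 = 21.36
  [8→11]: (3.58+2.04)/2 × 3 = 8.43
  Sum = 53.26 µg/mL·h
Tail: C_last/k_e = 2.04/0.19 = 10.737
AUC_0→∞ (intramuscular injection) = 53.26 + 10.737 = 63.997 µg/mL·h
F = (AUC_ev/D_ev)/(AUC_iv/D_iv) = (63.997/150)/(136/150) = 0.426647/0.906667 = 0.4706

F = 0.471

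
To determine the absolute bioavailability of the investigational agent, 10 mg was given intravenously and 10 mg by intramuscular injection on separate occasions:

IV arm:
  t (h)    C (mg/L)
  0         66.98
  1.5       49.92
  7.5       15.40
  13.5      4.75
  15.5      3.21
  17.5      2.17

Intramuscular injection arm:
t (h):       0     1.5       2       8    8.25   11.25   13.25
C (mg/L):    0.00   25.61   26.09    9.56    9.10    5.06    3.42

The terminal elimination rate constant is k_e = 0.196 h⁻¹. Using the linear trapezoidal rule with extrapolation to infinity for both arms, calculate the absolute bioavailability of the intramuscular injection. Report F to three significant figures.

F = 0.512

Trapezoidal AUC_0→17.5 (IV):
  [0→1.5]: (66.98+49.92)/2 × 1.5 = 87.675
  [1.5→7.5]: (49.92+15.40)/2 × 6 = 195.96
  [7.5→13.5]: (15.40+4.75)/2 × 6 = 60.45
  [13.5→15.5]: (4.75+3.21)/2 × 2 = 7.96
  [15.5→17.5]: (3.21+2.17)/2 × 2 = 5.38
  Sum = 357.425 mg/L·h
IV tail: 2.17/0.196 = 11.071; AUC_iv,0→∞ = 357.425 + 11.071 = 368.496 mg/L·h
Trapezoidal AUC_0→13.25 (intramuscular injection):
  [0→1.5]: (0.00+25.61)/2 × 1.5 = 19.2075
  [1.5→2]: (25.61+26.09)/2 × 0.5 = 12.925
  [2→8]: (26.09+9.56)/2 × 6 = 106.95
  [8→8.25]: (9.56+9.10)/2 × 0.25 = 2.3325
  [8.25→11.25]: (9.10+5.06)/2 × 3 = 21.24
  [11.25→13.25]: (5.06+3.42)/2 × 2 = 8.48
  Sum = 171.135 mg/L·h
intramuscular injection tail: 3.42/0.196 = 17.449; AUC_ev,0→∞ = 171.135 + 17.449 = 188.584 mg/L·h
F = (AUC_ev/D_ev)/(AUC_iv/D_iv) = (188.584/10)/(368.496/10) = 18.8584/36.8496 = 0.5118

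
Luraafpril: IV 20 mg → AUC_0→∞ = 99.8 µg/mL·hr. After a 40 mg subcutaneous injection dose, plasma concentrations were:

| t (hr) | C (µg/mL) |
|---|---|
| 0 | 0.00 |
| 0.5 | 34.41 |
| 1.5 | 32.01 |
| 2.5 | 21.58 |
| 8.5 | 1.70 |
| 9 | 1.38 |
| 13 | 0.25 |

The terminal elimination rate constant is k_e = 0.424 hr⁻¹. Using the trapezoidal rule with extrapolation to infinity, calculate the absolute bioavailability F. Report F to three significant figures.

Trapezoidal AUC_0→13 (subcutaneous injection):
  [0→0.5]: (0.00+34.41)/2 × 0.5 = 8.6025
  [0.5→1.5]: (34.41+32.01)/2 × 1 = 33.21
  [1.5→2.5]: (32.01+21.58)/2 × 1 = 26.795
  [2.5→8.5]: (21.58+1.70)/2 × 6 = 69.84
  [8.5→9]: (1.70+1.38)/2 × 0.5 = 0.77
  [9→13]: (1.38+0.25)/2 × 4 = 3.26
  Sum = 142.4775 µg/mL·hr
Tail: C_last/k_e = 0.25/0.424 = 0.590
AUC_0→∞ (subcutaneous injection) = 142.4775 + 0.590 = 143.0675 µg/mL·hr
F = (AUC_ev/D_ev)/(AUC_iv/D_iv) = (143.0675/40)/(99.8/20) = 3.5766875/4.99 = 0.7168

F = 0.717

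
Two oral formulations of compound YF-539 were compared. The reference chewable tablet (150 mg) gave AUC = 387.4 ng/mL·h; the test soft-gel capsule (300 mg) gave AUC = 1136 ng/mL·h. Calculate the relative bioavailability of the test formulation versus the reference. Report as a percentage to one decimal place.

F_rel = (AUC_test/D_test) / (AUC_ref/D_ref)
      = (1136/300) / (387.4/150)
      = 3.78667 / 2.58267 = 1.4662 = 146.62%

F_rel = 146.6%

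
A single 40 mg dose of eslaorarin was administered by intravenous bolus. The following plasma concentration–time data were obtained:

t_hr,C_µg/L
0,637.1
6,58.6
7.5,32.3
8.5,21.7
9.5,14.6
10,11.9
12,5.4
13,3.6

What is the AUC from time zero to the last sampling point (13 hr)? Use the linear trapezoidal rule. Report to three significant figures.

AUC = 2230 µg/L·hr

Trapezoidal AUC_0→13:
  [0→6]: (637.1+58.6)/2 × 6 = 2087.1
  [6→7.5]: (58.6+32.3)/2 × 1.5 = 68.175
  [7.5→8.5]: (32.3+21.7)/2 × 1 = 27.0
  [8.5→9.5]: (21.7+14.6)/2 × 1 = 18.15
  [9.5→10]: (14.6+11.9)/2 × 0.5 = 6.625
  [10→12]: (11.9+5.4)/2 × 2 = 17.3
  [12→13]: (5.4+3.6)/2 × 1 = 4.5
  Sum = 2228.85 µg/L·hr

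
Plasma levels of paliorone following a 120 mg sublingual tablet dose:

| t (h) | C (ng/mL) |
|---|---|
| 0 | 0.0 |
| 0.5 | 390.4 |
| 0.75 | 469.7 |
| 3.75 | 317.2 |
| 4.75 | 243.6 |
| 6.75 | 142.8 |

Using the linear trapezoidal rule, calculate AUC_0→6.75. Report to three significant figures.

AUC = 2050 ng/mL·h

Trapezoidal AUC_0→6.75:
  [0→0.5]: (0.0+390.4)/2 × 0.5 = 97.6
  [0.5→0.75]: (390.4+469.7)/2 × 0.25 = 107.5125
  [0.75→3.75]: (469.7+317.2)/2 × 3 = 1180.35
  [3.75→4.75]: (317.2+243.6)/2 × 1 = 280.4
  [4.75→6.75]: (243.6+142.8)/2 × 2 = 386.4
  Sum = 2052.2625 ng/mL·h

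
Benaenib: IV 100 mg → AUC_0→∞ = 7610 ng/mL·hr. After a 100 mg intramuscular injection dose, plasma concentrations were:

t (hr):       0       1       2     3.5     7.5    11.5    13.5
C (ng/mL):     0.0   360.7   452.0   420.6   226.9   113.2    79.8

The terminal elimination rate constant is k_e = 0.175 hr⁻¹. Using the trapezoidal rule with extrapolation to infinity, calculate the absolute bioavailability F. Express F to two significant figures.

Trapezoidal AUC_0→13.5 (intramuscular injection):
  [0→1]: (0.0+360.7)/2 × 1 = 180.35
  [1→2]: (360.7+452.0)/2 × 1 = 406.35
  [2→3.5]: (452.0+420.6)/2 × 1.5 = 654.45
  [3.5→7.5]: (420.6+226.9)/2 × 4 = 1295.0
  [7.5→11.5]: (226.9+113.2)/2 × 4 = 680.2
  [11.5→13.5]: (113.2+79.8)/2 × 2 = 193.0
  Sum = 3409.35 ng/mL·hr
Tail: C_last/k_e = 79.8/0.175 = 456.000
AUC_0→∞ (intramuscular injection) = 3409.35 + 456.000 = 3865.35 ng/mL·hr
F = (AUC_ev/D_ev)/(AUC_iv/D_iv) = (3865.35/100)/(7610/100) = 38.6535/76.1 = 0.5079

F = 0.51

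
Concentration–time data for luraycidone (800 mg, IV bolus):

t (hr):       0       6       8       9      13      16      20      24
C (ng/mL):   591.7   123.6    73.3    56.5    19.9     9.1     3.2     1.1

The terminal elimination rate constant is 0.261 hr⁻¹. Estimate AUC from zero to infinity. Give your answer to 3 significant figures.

AUC = 2640 ng/mL·hr

Trapezoidal AUC_0→24:
  [0→6]: (591.7+123.6)/2 × 6 = 2145.9
  [6→8]: (123.6+73.3)/2 × 2 = 196.9
  [8→9]: (73.3+56.5)/2 × 1 = 64.9
  [9→13]: (56.5+19.9)/2 × 4 = 152.8
  [13→16]: (19.9+9.1)/2 × 3 = 43.5
  [16→20]: (9.1+3.2)/2 × 4 = 24.6
  [20→24]: (3.2+1.1)/2 × 4 = 8.6
  Sum = 2637.2 ng/mL·hr
Extrapolated tail: C_last / k_e = 1.1 / 0.261 = 4.215
AUC_0→∞ = 2637.2 + 4.215 = 2641.415 ng/mL·hr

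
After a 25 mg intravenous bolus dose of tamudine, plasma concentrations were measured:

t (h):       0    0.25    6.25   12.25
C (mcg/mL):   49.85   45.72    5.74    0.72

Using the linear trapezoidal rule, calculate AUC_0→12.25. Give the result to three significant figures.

AUC = 186 mcg/mL·h

Trapezoidal AUC_0→12.25:
  [0→0.25]: (49.85+45.72)/2 × 0.25 = 11.94625
  [0.25→6.25]: (45.72+5.74)/2 × 6 = 154.38
  [6.25→12.25]: (5.74+0.72)/2 × 6 = 19.38
  Sum = 185.70625 mcg/mL·h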